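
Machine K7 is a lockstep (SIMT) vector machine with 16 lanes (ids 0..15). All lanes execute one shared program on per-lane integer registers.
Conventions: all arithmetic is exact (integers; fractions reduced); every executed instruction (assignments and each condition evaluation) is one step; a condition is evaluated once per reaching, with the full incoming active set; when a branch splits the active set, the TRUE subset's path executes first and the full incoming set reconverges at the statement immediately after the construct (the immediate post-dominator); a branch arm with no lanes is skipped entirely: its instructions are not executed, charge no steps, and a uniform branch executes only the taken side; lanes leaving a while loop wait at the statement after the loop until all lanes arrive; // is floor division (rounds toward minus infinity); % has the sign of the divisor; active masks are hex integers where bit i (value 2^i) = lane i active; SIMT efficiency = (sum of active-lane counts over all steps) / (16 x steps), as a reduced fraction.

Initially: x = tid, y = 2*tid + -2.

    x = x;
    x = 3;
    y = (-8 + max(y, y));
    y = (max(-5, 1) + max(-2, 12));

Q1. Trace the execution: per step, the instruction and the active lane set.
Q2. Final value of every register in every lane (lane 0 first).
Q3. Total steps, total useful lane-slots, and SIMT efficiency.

step 0: x <- x                       0xffff
step 1: x <- 3                       0xffff
step 2: y <- (-8 + max(y, y))        0xffff
step 3: y <- (max(-5, 1) + max(-2, 12)) 0xffff

Answer: 4 steps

x: 3,3,3,3,3,3,3,3,3,3,3,3,3,3,3,3
y: 13,13,13,13,13,13,13,13,13,13,13,13,13,13,13,13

steps = 4; useful = 64; efficiency = 64/64 = 1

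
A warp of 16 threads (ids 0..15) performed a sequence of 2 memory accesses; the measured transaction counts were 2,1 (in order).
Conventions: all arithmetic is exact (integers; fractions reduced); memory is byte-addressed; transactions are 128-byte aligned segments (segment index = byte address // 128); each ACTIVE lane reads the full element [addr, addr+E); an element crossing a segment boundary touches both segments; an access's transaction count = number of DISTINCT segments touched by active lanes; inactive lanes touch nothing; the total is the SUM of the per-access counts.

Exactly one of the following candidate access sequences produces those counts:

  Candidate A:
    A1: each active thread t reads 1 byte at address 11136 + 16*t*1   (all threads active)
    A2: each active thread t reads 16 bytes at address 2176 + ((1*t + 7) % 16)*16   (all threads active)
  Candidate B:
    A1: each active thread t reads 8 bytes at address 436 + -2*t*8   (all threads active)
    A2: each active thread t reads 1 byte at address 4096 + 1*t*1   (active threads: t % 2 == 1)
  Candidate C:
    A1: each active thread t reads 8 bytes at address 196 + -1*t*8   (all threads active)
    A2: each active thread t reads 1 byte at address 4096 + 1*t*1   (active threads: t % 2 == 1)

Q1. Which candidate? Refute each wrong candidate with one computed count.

A: A2 gives 2 transactions, not 1
B: A1 gives 3 transactions, not 2
C: all counts match (2,1)

Answer: C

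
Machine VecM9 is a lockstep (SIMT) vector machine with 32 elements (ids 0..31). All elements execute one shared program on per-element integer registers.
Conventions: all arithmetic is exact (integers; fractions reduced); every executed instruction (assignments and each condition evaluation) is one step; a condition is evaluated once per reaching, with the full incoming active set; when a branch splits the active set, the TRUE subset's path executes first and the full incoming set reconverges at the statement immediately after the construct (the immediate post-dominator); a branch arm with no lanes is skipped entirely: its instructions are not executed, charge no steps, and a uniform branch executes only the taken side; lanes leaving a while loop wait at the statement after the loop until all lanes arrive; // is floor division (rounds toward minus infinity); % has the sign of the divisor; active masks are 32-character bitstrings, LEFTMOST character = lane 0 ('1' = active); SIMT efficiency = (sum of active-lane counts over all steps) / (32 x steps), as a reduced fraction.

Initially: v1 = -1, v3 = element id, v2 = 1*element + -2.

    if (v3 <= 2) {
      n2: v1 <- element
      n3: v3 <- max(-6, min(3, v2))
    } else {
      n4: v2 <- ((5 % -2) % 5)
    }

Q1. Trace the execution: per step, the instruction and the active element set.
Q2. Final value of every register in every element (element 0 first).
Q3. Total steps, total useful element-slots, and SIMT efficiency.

step 0: eval (v3 <= 2)               11111111111111111111111111111111
step 1: v1 <- element                11100000000000000000000000000000
step 2: v3 <- max(-6, min(3, v2))    11100000000000000000000000000000
step 3: v2 <- ((5 % -2) % 5)         00011111111111111111111111111111

Answer: 4 steps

v1: 0,1,2,-1,-1,-1,-1,-1,-1,-1,-1,-1,-1,-1,-1,-1,-1,-1,-1,-1,-1,-1,-1,-1,-1,-1,-1,-1,-1,-1,-1,-1
v3: -2,-1,0,3,4,5,6,7,8,9,10,11,12,13,14,15,16,17,18,19,20,21,22,23,24,25,26,27,28,29,30,31
v2: -2,-1,0,4,4,4,4,4,4,4,4,4,4,4,4,4,4,4,4,4,4,4,4,4,4,4,4,4,4,4,4,4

steps = 4; useful = 67; efficiency = 67/128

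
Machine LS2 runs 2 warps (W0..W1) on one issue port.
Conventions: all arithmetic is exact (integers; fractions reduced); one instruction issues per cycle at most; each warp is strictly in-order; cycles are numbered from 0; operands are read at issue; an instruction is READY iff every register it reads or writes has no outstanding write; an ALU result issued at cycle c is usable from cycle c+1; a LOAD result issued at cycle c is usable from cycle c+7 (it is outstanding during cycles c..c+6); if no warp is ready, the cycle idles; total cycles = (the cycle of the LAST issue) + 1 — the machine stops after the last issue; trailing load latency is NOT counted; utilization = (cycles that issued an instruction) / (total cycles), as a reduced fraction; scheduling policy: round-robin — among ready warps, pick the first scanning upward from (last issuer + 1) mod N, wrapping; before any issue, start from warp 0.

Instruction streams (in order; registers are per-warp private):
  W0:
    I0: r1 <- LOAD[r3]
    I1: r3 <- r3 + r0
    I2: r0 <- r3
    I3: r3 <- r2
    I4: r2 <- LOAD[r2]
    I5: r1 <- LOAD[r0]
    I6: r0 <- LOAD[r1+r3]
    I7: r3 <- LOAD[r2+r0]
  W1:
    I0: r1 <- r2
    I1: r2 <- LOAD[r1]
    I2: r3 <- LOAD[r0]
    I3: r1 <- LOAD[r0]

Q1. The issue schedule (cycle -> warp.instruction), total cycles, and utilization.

cycle 0: W0.I0
cycle 1: W1.I0
cycle 2: W0.I1
cycle 3: W1.I1
cycle 4: W0.I2
cycle 5: W1.I2
cycle 6: W0.I3
cycle 7: W1.I3
cycle 8: W0.I4
cycle 9: W0.I5
cycle 10: idle
cycle 11: idle
cycle 12: idle
cycle 13: idle
cycle 14: idle
cycle 15: idle
cycle 16: W0.I6
cycle 17: idle
cycle 18: idle
cycle 19: idle
cycle 20: idle
cycle 21: idle
cycle 22: idle
cycle 23: W0.I7

Answer: 24 cycles, utilization 1/2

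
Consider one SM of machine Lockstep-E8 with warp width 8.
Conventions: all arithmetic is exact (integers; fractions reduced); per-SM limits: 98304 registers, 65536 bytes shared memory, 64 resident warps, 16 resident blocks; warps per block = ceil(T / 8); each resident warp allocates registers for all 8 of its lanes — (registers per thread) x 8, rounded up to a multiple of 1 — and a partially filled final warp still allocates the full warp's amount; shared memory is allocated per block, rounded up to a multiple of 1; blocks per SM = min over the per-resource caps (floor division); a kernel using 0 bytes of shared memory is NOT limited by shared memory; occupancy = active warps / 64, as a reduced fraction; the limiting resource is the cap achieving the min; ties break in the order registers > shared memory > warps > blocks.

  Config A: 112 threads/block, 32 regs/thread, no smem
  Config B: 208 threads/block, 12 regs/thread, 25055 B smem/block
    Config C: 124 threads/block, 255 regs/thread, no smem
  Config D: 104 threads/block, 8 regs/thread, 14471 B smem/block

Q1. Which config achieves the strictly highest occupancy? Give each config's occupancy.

occupancies: A 7/8, B 13/16, C 3/4, D 13/16

Answer: A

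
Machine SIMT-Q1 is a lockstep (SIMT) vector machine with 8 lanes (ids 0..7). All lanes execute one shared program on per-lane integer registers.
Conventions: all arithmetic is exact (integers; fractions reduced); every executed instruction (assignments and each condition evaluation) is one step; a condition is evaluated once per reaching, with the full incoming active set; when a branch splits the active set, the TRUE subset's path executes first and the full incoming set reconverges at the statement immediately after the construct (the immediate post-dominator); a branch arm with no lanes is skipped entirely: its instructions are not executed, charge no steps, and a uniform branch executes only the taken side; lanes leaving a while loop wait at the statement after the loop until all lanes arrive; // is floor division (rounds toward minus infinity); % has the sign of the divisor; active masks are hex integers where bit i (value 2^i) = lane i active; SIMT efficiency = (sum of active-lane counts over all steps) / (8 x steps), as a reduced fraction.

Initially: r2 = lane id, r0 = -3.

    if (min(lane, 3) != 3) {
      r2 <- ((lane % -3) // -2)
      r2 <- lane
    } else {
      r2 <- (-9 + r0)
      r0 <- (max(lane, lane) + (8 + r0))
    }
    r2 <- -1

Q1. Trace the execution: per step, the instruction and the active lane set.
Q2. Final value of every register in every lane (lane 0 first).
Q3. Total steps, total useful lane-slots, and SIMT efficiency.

step 0: eval (min(lane, 3) != 3)     0xff
step 1: r2 <- ((lane % -3) // -2)    0x07
step 2: r2 <- lane                   0x07
step 3: r2 <- (-9 + r0)              0xf8
step 4: r0 <- (max(lane, lane) + (8 + r0)) 0xf8
step 5: r2 <- -1                     0xff

Answer: 6 steps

r2: -1,-1,-1,-1,-1,-1,-1,-1
r0: -3,-3,-3,8,9,10,11,12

steps = 6; useful = 32; efficiency = 32/48 = 2/3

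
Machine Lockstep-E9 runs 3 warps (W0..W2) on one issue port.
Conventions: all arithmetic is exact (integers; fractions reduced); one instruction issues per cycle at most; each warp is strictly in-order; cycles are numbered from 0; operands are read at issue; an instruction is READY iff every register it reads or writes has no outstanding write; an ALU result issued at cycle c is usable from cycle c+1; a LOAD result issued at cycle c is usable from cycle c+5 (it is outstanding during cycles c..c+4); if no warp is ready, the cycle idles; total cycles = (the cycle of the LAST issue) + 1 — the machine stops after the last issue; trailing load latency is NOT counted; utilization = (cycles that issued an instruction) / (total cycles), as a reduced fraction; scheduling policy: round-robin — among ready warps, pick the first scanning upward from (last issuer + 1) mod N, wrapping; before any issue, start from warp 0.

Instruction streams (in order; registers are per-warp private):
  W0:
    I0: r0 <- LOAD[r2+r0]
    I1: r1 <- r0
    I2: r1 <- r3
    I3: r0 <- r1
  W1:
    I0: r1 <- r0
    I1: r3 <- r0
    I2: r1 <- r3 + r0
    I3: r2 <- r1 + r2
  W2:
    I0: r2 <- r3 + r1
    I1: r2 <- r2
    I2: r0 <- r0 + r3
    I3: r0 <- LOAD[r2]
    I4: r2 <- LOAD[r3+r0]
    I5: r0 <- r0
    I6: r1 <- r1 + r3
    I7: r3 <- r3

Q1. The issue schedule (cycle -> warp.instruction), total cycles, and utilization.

cycle 0: W0.I0
cycle 1: W1.I0
cycle 2: W2.I0
cycle 3: W1.I1
cycle 4: W2.I1
cycle 5: W0.I1
cycle 6: W1.I2
cycle 7: W2.I2
cycle 8: W0.I2
cycle 9: W1.I3
cycle 10: W2.I3
cycle 11: W0.I3
cycle 12: idle
cycle 13: idle
cycle 14: idle
cycle 15: W2.I4
cycle 16: W2.I5
cycle 17: W2.I6
cycle 18: W2.I7

Answer: 19 cycles, utilization 16/19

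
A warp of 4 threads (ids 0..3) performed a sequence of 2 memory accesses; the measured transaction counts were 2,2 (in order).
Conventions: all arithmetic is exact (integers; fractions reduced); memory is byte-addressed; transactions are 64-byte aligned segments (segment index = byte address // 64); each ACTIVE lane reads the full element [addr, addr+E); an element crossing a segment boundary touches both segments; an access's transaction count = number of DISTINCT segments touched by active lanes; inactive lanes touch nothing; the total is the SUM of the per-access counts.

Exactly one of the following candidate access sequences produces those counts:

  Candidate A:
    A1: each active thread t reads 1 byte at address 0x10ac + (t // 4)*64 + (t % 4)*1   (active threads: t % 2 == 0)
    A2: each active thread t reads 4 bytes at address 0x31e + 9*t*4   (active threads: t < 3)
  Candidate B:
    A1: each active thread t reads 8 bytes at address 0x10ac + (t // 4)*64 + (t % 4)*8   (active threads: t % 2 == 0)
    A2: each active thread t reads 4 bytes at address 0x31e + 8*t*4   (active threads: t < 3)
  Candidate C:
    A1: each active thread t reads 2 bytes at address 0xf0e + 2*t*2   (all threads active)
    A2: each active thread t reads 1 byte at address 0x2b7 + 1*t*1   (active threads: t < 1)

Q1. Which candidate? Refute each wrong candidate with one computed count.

A: A1 gives 1 transaction, not 2
C: A1 gives 1 transaction, not 2
B: all counts match (2,2)

Answer: B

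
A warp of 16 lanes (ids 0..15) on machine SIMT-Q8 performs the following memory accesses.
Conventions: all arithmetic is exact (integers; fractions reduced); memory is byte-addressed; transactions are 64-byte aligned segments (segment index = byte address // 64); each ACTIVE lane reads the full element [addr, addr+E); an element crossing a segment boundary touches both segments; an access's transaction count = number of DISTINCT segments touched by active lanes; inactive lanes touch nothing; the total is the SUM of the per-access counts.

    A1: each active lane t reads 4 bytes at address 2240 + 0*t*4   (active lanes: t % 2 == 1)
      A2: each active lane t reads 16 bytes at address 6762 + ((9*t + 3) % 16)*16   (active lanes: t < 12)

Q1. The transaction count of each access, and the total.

A1: 1 transaction
A2: 5 transactions

Answer: 1,5; total 6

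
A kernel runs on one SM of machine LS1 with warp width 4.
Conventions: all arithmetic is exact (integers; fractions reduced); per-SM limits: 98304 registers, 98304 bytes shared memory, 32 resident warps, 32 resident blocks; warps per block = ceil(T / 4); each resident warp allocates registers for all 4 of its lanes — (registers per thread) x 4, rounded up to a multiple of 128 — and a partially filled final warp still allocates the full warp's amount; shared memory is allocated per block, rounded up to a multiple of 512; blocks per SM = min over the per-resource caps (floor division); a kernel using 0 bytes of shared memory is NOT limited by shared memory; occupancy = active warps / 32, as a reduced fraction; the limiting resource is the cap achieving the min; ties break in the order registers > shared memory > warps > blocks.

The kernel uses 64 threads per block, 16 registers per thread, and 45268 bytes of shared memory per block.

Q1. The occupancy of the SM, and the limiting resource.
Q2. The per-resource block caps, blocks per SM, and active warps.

Answer: occupancy 1, limited by shared memory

registers: 48 blocks
shared memory: 2 blocks
warps: 2 blocks
blocks: 32 blocks

Answer: 2 blocks, 32 active warps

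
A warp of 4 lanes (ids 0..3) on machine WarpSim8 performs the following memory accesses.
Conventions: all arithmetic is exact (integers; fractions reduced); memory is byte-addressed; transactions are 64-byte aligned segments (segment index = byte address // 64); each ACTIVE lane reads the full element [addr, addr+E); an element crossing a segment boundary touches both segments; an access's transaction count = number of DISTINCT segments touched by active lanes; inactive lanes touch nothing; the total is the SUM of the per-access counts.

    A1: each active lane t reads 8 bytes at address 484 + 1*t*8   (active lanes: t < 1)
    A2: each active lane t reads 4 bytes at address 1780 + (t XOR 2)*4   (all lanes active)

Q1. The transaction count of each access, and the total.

A1: 1 transaction
A2: 2 transactions

Answer: 1,2; total 3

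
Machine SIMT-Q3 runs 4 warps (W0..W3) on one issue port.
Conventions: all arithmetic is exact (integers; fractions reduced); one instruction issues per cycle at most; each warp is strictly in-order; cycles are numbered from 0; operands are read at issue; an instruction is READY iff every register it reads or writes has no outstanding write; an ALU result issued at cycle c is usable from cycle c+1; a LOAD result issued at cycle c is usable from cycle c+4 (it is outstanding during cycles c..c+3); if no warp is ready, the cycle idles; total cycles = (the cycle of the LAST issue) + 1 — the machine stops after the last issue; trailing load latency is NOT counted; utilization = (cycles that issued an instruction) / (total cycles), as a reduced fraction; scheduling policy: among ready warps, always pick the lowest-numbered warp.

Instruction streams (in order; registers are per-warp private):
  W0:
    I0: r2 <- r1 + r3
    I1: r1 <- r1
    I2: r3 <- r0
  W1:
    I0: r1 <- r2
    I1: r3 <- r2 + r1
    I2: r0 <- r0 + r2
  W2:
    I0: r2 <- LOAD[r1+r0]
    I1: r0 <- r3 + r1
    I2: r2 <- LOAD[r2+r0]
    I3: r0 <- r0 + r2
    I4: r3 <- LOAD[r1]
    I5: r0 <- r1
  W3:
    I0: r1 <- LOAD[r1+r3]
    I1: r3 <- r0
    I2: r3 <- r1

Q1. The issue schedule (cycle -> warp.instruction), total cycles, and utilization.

cycle 0: W0.I0
cycle 1: W0.I1
cycle 2: W0.I2
cycle 3: W1.I0
cycle 4: W1.I1
cycle 5: W1.I2
cycle 6: W2.I0
cycle 7: W2.I1
cycle 8: W3.I0
cycle 9: W3.I1
cycle 10: W2.I2
cycle 11: idle
cycle 12: W3.I2
cycle 13: idle
cycle 14: W2.I3
cycle 15: W2.I4
cycle 16: W2.I5

Answer: 17 cycles, utilization 15/17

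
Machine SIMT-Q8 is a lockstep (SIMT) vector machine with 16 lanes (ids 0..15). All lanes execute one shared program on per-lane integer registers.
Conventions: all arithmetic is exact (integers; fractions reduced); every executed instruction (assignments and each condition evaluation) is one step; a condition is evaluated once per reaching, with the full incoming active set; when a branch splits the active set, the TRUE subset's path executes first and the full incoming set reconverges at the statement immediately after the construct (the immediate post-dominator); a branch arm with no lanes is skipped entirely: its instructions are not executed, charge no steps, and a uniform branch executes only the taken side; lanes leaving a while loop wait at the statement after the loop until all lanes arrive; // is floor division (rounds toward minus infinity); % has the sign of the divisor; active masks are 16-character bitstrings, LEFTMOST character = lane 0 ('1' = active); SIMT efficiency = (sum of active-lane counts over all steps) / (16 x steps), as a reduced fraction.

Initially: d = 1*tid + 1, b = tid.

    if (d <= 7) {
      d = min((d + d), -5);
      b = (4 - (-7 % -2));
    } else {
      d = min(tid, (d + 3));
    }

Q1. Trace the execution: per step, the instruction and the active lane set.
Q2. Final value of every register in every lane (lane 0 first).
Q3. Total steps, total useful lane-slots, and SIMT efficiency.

step 0: eval (d <= 7)                1111111111111111
step 1: d <- min((d + d), -5)        1111111000000000
step 2: b <- (4 - (-7 % -2))         1111111000000000
step 3: d <- min(tid, (d + 3))       0000000111111111

Answer: 4 steps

d: -5,-5,-5,-5,-5,-5,-5,7,8,9,10,11,12,13,14,15
b: 5,5,5,5,5,5,5,7,8,9,10,11,12,13,14,15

steps = 4; useful = 39; efficiency = 39/64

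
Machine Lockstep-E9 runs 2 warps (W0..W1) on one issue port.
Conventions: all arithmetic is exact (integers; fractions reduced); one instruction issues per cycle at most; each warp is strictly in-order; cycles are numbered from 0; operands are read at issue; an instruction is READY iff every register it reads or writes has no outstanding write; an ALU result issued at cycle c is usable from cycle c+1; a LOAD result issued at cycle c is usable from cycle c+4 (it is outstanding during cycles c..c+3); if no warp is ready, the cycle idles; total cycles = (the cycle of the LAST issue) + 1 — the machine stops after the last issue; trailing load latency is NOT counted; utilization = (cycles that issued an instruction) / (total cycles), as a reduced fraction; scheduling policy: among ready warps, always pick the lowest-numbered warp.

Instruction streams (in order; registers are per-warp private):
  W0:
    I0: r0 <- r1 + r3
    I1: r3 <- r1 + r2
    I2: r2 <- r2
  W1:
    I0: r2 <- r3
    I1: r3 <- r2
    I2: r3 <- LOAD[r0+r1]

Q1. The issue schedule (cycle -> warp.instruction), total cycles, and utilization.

cycle 0: W0.I0
cycle 1: W0.I1
cycle 2: W0.I2
cycle 3: W1.I0
cycle 4: W1.I1
cycle 5: W1.I2

Answer: 6 cycles, utilization 1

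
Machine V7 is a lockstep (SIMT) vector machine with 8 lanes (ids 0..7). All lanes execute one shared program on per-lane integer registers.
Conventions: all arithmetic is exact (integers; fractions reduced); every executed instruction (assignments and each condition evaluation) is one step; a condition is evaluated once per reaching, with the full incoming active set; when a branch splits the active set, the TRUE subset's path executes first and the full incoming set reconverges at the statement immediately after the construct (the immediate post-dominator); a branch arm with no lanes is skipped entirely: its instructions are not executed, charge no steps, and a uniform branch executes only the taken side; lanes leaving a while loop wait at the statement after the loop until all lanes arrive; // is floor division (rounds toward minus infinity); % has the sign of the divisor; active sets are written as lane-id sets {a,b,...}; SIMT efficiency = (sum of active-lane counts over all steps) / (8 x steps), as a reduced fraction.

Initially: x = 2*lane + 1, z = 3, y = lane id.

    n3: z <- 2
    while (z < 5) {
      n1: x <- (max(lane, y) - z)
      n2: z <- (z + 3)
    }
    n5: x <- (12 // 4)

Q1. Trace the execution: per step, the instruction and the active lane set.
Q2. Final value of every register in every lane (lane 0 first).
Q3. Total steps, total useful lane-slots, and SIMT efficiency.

step 0: z <- 2                       {0,1,2,3,4,5,6,7}
step 1: eval (z < 5)                 {0,1,2,3,4,5,6,7}
step 2: x <- (max(lane, y) - z)      {0,1,2,3,4,5,6,7}
step 3: z <- (z + 3)                 {0,1,2,3,4,5,6,7}
step 4: eval (z < 5)                 {0,1,2,3,4,5,6,7}
step 5: x <- (12 // 4)               {0,1,2,3,4,5,6,7}

Answer: 6 steps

x: 3,3,3,3,3,3,3,3
z: 5,5,5,5,5,5,5,5
y: 0,1,2,3,4,5,6,7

steps = 6; useful = 48; efficiency = 48/48 = 1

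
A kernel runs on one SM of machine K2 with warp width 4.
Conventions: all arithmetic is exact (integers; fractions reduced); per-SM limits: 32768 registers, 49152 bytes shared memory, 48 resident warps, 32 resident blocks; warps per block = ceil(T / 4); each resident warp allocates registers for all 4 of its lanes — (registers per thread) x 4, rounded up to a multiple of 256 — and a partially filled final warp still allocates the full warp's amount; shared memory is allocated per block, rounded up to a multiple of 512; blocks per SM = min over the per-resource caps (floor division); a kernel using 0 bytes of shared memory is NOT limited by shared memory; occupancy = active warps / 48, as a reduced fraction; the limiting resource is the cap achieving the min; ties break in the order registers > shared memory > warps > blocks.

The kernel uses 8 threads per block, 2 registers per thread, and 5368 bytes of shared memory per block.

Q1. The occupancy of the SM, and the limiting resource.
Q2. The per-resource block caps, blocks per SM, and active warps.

Answer: occupancy 1/3, limited by shared memory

registers: 64 blocks
shared memory: 8 blocks
warps: 24 blocks
blocks: 32 blocks

Answer: 8 blocks, 16 active warps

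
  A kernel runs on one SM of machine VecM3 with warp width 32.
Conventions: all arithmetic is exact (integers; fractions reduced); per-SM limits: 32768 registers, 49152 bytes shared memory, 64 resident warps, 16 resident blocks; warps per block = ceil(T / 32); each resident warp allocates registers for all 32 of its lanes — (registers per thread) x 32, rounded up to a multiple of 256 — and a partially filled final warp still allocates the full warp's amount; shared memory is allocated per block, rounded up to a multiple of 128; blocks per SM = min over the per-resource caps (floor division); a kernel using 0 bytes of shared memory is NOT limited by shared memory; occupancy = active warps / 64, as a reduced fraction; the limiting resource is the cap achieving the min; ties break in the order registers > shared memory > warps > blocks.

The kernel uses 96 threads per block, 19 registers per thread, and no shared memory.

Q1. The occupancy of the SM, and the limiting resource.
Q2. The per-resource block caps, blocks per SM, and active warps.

Answer: occupancy 21/32, limited by registers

registers: 14 blocks
shared memory: no limit (kernel uses none)
warps: 21 blocks
blocks: 16 blocks

Answer: 14 blocks, 42 active warps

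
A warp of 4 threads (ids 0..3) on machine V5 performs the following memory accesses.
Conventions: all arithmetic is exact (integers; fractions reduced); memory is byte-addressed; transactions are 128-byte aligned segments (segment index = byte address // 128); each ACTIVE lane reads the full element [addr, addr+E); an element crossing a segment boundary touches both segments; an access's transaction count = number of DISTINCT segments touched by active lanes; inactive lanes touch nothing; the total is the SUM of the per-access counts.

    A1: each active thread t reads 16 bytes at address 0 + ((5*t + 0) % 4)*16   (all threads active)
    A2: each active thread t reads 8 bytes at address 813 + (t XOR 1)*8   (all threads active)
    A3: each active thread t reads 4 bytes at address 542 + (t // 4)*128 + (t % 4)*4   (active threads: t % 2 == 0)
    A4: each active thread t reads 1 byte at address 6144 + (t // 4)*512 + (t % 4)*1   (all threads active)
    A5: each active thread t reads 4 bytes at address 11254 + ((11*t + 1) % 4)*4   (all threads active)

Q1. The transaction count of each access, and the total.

A1: 1 transaction
A2: 1 transaction
A3: 1 transaction
A4: 1 transaction
A5: 2 transactions

Answer: 1,1,1,1,2; total 6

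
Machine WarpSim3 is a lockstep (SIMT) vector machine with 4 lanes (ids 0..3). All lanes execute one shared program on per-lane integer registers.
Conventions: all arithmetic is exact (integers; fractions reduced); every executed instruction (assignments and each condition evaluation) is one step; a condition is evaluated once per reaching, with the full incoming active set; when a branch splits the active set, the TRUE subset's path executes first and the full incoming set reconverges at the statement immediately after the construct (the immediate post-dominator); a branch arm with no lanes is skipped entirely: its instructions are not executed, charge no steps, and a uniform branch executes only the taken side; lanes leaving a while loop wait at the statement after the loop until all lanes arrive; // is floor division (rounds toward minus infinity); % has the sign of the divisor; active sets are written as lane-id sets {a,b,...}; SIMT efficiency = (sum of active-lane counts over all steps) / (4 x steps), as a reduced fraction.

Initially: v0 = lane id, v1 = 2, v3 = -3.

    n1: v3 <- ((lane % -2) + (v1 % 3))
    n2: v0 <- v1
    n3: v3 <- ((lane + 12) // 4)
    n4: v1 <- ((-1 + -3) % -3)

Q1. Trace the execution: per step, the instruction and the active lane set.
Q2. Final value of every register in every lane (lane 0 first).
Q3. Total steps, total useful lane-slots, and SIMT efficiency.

step 0: v3 <- ((lane % -2) + (v1 % 3)) {0,1,2,3}
step 1: v0 <- v1                     {0,1,2,3}
step 2: v3 <- ((lane + 12) // 4)     {0,1,2,3}
step 3: v1 <- ((-1 + -3) % -3)       {0,1,2,3}

Answer: 4 steps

v0: 2,2,2,2
v1: -1,-1,-1,-1
v3: 3,3,3,3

steps = 4; useful = 16; efficiency = 16/16 = 1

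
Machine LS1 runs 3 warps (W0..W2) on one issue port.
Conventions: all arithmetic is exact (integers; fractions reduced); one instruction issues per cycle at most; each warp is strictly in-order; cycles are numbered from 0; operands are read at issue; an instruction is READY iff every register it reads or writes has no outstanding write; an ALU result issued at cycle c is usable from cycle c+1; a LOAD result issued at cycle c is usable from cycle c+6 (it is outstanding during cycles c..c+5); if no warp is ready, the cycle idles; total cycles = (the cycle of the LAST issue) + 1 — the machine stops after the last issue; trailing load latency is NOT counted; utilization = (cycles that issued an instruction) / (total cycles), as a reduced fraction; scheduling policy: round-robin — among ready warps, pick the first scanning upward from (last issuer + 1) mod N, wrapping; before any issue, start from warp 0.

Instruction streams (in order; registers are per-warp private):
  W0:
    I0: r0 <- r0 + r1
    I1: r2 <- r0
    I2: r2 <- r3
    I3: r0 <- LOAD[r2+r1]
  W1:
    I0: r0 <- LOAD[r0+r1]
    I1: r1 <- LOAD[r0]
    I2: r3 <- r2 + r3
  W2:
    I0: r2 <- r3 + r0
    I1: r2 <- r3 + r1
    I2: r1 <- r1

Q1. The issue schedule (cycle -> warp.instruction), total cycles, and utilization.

cycle 0: W0.I0
cycle 1: W1.I0
cycle 2: W2.I0
cycle 3: W0.I1
cycle 4: W2.I1
cycle 5: W0.I2
cycle 6: W2.I2
cycle 7: W0.I3
cycle 8: W1.I1
cycle 9: W1.I2

Answer: 10 cycles, utilization 1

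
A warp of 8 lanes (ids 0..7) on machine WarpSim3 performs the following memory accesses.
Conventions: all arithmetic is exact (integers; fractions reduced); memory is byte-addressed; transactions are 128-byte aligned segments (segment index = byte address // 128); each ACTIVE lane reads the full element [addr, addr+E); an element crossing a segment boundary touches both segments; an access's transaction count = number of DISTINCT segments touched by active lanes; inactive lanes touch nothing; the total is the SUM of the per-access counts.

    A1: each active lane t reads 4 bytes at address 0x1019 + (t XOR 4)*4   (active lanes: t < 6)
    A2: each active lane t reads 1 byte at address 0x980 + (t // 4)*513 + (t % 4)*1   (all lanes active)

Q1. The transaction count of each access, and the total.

A1: 1 transaction
A2: 2 transactions

Answer: 1,2; total 3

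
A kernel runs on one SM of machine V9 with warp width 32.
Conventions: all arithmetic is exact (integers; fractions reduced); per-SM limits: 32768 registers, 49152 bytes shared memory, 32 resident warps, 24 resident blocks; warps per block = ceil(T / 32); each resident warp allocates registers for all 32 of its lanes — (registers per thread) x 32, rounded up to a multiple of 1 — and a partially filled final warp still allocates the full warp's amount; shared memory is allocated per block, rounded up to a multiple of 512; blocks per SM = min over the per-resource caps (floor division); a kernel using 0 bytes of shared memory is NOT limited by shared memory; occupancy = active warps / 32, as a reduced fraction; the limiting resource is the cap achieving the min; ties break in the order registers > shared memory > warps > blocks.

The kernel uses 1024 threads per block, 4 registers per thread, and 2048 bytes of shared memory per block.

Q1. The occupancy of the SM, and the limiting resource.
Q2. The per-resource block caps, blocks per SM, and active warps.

Answer: occupancy 1, limited by warps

registers: 8 blocks
shared memory: 24 blocks
warps: 1 block
blocks: 24 blocks

Answer: 1 block, 32 active warps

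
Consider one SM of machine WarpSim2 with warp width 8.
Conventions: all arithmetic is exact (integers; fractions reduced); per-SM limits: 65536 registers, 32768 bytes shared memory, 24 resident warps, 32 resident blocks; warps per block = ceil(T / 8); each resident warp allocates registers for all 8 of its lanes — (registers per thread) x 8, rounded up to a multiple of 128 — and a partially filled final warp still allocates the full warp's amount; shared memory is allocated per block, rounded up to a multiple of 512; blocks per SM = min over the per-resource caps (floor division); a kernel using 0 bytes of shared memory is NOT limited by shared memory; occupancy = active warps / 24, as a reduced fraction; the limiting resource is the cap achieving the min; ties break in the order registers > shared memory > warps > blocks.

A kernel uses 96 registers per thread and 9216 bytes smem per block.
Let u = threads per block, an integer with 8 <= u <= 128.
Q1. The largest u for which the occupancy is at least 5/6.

Answer: u = 96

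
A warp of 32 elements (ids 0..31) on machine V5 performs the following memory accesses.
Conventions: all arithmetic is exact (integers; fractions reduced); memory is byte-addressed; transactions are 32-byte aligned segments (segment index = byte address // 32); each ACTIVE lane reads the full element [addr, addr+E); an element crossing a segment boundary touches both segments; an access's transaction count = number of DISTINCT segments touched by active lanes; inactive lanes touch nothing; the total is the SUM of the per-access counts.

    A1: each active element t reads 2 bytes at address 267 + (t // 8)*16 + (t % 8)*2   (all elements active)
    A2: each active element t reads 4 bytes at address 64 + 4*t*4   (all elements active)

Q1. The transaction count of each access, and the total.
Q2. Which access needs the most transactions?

A1: 3 transactions
A2: 16 transactions

Answer: 3,16; total 19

Answer: A2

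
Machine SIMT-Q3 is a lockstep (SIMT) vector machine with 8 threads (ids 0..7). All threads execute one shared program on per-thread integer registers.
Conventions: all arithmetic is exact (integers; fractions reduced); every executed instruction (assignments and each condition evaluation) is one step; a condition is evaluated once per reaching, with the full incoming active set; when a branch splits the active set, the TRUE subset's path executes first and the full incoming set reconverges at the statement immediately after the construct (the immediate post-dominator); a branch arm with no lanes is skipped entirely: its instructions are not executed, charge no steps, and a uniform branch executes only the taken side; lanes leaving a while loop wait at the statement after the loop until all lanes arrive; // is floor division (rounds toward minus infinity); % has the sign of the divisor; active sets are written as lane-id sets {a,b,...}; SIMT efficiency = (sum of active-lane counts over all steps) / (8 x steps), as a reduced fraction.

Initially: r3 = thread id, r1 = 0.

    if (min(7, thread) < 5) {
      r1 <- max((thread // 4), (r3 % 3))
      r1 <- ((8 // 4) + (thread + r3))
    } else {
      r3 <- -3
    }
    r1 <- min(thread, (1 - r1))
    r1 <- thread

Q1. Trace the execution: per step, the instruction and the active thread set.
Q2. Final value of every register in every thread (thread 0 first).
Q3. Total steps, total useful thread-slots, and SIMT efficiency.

step 0: eval (min(7, thread) < 5)    {0,1,2,3,4,5,6,7}
step 1: r1 <- max((thread // 4), (r3 % 3)) {0,1,2,3,4}
step 2: r1 <- ((8 // 4) + (thread + r3)) {0,1,2,3,4}
step 3: r3 <- -3                     {5,6,7}
step 4: r1 <- min(thread, (1 - r1))  {0,1,2,3,4,5,6,7}
step 5: r1 <- thread                 {0,1,2,3,4,5,6,7}

Answer: 6 steps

r3: 0,1,2,3,4,-3,-3,-3
r1: 0,1,2,3,4,5,6,7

steps = 6; useful = 37; efficiency = 37/48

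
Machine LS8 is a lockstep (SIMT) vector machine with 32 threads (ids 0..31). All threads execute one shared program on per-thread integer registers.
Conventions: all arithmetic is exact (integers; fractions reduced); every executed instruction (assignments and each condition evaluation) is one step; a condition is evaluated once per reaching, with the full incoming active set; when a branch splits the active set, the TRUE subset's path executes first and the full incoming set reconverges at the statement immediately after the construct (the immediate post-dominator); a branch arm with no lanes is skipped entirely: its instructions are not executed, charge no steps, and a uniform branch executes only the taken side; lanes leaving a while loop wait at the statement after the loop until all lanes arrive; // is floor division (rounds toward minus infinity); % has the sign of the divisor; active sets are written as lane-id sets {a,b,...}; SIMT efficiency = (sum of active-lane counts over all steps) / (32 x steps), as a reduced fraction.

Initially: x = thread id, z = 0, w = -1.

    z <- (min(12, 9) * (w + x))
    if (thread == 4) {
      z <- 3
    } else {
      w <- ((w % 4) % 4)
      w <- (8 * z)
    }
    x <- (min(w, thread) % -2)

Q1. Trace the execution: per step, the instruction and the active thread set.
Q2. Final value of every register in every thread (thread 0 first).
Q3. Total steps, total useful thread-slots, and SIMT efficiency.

step 0: z <- (min(12, 9) * (w + x))  {0,1,2,3,4,5,6,7,8,9,10,11,12,13,14,15,16,17,18,19,20,21,22,23,24,25,26,27,28,29,30,31}
step 1: eval (thread == 4)           {0,1,2,3,4,5,6,7,8,9,10,11,12,13,14,15,16,17,18,19,20,21,22,23,24,25,26,27,28,29,30,31}
step 2: z <- 3                       {4}
step 3: w <- ((w % 4) % 4)           {0,1,2,3,5,6,7,8,9,10,11,12,13,14,15,16,17,18,19,20,21,22,23,24,25,26,27,28,29,30,31}
step 4: w <- (8 * z)                 {0,1,2,3,5,6,7,8,9,10,11,12,13,14,15,16,17,18,19,20,21,22,23,24,25,26,27,28,29,30,31}
step 5: x <- (min(w, thread) % -2)   {0,1,2,3,4,5,6,7,8,9,10,11,12,13,14,15,16,17,18,19,20,21,22,23,24,25,26,27,28,29,30,31}

Answer: 6 steps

x: 0,0,0,-1,-1,-1,0,-1,0,-1,0,-1,0,-1,0,-1,0,-1,0,-1,0,-1,0,-1,0,-1,0,-1,0,-1,0,-1
z: -9,0,9,18,3,36,45,54,63,72,81,90,99,108,117,126,135,144,153,162,171,180,189,198,207,216,225,234,243,252,261,270
w: -72,0,72,144,-1,288,360,432,504,576,648,720,792,864,936,1008,1080,1152,1224,1296,1368,1440,1512,1584,1656,1728,1800,1872,1944,2016,2088,2160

steps = 6; useful = 159; efficiency = 159/192 = 53/64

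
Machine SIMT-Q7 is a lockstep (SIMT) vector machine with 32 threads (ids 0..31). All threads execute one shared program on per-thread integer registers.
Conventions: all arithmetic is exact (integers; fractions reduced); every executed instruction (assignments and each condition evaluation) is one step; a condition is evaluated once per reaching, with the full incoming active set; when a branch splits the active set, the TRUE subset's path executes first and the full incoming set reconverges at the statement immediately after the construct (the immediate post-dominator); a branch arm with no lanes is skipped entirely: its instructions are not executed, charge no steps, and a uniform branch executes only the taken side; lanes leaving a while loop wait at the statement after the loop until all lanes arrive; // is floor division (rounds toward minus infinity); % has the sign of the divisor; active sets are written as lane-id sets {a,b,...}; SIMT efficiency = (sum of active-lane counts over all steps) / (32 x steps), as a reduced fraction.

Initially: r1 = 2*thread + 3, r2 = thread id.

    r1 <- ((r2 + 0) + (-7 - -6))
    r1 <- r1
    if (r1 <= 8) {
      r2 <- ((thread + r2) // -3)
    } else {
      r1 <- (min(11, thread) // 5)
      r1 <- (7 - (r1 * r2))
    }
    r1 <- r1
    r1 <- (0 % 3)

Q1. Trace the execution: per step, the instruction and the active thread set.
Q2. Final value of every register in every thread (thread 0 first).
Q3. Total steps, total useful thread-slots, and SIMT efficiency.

step 0: r1 <- ((r2 + 0) + (-7 - -6)) {0,1,2,3,4,5,6,7,8,9,10,11,12,13,14,15,16,17,18,19,20,21,22,23,24,25,26,27,28,29,30,31}
step 1: r1 <- r1                     {0,1,2,3,4,5,6,7,8,9,10,11,12,13,14,15,16,17,18,19,20,21,22,23,24,25,26,27,28,29,30,31}
step 2: eval (r1 <= 8)               {0,1,2,3,4,5,6,7,8,9,10,11,12,13,14,15,16,17,18,19,20,21,22,23,24,25,26,27,28,29,30,31}
step 3: r2 <- ((thread + r2) // -3)  {0,1,2,3,4,5,6,7,8,9}
step 4: r1 <- (min(11, thread) // 5) {10,11,12,13,14,15,16,17,18,19,20,21,22,23,24,25,26,27,28,29,30,31}
step 5: r1 <- (7 - (r1 * r2))        {10,11,12,13,14,15,16,17,18,19,20,21,22,23,24,25,26,27,28,29,30,31}
step 6: r1 <- r1                     {0,1,2,3,4,5,6,7,8,9,10,11,12,13,14,15,16,17,18,19,20,21,22,23,24,25,26,27,28,29,30,31}
step 7: r1 <- (0 % 3)                {0,1,2,3,4,5,6,7,8,9,10,11,12,13,14,15,16,17,18,19,20,21,22,23,24,25,26,27,28,29,30,31}

Answer: 8 steps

r1: 0,0,0,0,0,0,0,0,0,0,0,0,0,0,0,0,0,0,0,0,0,0,0,0,0,0,0,0,0,0,0,0
r2: 0,-1,-2,-2,-3,-4,-4,-5,-6,-6,10,11,12,13,14,15,16,17,18,19,20,21,22,23,24,25,26,27,28,29,30,31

steps = 8; useful = 214; efficiency = 214/256 = 107/128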